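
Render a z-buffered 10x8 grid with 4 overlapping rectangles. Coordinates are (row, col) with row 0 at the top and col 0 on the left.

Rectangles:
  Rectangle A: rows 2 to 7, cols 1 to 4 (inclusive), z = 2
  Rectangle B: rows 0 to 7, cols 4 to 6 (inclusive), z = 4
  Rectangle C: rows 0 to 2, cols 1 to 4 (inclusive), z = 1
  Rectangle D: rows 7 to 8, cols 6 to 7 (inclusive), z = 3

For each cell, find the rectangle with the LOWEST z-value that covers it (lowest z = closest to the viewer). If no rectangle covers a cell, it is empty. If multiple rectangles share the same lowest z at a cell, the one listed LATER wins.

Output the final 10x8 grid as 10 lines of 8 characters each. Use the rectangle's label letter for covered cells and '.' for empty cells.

.CCCCBB.
.CCCCBB.
.CCCCBB.
.AAAABB.
.AAAABB.
.AAAABB.
.AAAABB.
.AAAABDD
......DD
........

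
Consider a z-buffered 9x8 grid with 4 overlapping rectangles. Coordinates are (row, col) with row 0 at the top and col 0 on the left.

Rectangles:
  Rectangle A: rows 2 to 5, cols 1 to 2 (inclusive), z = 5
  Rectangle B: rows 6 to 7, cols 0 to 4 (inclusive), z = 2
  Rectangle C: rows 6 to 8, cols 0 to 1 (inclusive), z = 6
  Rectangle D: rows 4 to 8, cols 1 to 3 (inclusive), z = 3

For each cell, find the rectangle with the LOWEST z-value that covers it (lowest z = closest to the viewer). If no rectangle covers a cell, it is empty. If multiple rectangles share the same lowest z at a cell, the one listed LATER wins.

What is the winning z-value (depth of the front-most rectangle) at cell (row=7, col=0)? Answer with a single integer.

Check cell (7,0):
  A: rows 2-5 cols 1-2 -> outside (row miss)
  B: rows 6-7 cols 0-4 z=2 -> covers; best now B (z=2)
  C: rows 6-8 cols 0-1 z=6 -> covers; best now B (z=2)
  D: rows 4-8 cols 1-3 -> outside (col miss)
Winner: B at z=2

Answer: 2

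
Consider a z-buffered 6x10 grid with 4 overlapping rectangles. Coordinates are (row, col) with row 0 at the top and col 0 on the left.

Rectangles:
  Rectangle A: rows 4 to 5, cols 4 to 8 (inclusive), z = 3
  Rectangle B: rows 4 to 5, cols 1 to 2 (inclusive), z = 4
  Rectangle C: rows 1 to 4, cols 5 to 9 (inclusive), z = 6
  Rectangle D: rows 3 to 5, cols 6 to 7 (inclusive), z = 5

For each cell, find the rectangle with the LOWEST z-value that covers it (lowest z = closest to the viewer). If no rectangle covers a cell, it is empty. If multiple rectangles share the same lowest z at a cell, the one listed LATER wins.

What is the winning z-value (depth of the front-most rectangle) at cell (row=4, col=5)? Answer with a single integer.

Check cell (4,5):
  A: rows 4-5 cols 4-8 z=3 -> covers; best now A (z=3)
  B: rows 4-5 cols 1-2 -> outside (col miss)
  C: rows 1-4 cols 5-9 z=6 -> covers; best now A (z=3)
  D: rows 3-5 cols 6-7 -> outside (col miss)
Winner: A at z=3

Answer: 3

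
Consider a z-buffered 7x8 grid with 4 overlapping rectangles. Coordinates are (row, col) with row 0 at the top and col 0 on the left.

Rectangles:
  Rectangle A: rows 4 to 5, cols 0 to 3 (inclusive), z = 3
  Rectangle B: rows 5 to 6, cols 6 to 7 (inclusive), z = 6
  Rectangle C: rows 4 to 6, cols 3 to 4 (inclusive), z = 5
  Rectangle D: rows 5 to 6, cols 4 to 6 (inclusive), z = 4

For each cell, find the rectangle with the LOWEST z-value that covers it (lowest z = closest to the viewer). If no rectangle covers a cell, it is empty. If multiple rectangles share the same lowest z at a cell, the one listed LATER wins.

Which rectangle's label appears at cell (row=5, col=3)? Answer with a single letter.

Answer: A

Derivation:
Check cell (5,3):
  A: rows 4-5 cols 0-3 z=3 -> covers; best now A (z=3)
  B: rows 5-6 cols 6-7 -> outside (col miss)
  C: rows 4-6 cols 3-4 z=5 -> covers; best now A (z=3)
  D: rows 5-6 cols 4-6 -> outside (col miss)
Winner: A at z=3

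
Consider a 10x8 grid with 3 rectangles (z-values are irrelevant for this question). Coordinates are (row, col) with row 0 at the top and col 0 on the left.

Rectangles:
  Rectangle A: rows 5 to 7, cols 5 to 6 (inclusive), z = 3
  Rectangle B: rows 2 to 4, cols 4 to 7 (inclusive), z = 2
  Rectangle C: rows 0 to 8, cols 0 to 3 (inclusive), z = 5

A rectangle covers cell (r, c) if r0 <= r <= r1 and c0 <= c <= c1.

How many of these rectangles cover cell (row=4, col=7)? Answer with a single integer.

Answer: 1

Derivation:
Check cell (4,7):
  A: rows 5-7 cols 5-6 -> outside (row miss)
  B: rows 2-4 cols 4-7 -> covers
  C: rows 0-8 cols 0-3 -> outside (col miss)
Count covering = 1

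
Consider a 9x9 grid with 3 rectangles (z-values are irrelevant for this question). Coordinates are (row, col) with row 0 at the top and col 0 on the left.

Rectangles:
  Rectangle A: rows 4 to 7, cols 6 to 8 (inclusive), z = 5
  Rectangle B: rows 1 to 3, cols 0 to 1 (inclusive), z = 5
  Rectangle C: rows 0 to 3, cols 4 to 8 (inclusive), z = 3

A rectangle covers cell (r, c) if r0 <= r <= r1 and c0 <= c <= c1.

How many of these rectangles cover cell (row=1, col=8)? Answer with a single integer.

Answer: 1

Derivation:
Check cell (1,8):
  A: rows 4-7 cols 6-8 -> outside (row miss)
  B: rows 1-3 cols 0-1 -> outside (col miss)
  C: rows 0-3 cols 4-8 -> covers
Count covering = 1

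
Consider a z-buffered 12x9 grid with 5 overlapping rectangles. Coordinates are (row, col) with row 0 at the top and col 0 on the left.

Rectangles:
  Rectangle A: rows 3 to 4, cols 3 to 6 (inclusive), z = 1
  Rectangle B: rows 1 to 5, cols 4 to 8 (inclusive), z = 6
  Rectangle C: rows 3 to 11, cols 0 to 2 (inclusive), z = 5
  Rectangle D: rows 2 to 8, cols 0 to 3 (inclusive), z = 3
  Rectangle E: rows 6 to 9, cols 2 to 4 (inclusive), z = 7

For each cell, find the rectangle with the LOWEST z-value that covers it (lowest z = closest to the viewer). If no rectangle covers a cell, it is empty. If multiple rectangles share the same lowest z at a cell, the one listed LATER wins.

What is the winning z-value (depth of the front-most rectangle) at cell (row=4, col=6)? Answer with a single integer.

Answer: 1

Derivation:
Check cell (4,6):
  A: rows 3-4 cols 3-6 z=1 -> covers; best now A (z=1)
  B: rows 1-5 cols 4-8 z=6 -> covers; best now A (z=1)
  C: rows 3-11 cols 0-2 -> outside (col miss)
  D: rows 2-8 cols 0-3 -> outside (col miss)
  E: rows 6-9 cols 2-4 -> outside (row miss)
Winner: A at z=1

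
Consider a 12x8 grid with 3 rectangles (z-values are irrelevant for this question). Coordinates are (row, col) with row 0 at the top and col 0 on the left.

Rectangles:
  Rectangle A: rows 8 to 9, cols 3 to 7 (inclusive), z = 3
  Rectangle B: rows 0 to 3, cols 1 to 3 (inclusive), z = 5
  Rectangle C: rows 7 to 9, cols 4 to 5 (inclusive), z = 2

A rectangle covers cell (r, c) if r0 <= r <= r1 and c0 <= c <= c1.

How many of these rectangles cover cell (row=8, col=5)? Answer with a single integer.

Answer: 2

Derivation:
Check cell (8,5):
  A: rows 8-9 cols 3-7 -> covers
  B: rows 0-3 cols 1-3 -> outside (row miss)
  C: rows 7-9 cols 4-5 -> covers
Count covering = 2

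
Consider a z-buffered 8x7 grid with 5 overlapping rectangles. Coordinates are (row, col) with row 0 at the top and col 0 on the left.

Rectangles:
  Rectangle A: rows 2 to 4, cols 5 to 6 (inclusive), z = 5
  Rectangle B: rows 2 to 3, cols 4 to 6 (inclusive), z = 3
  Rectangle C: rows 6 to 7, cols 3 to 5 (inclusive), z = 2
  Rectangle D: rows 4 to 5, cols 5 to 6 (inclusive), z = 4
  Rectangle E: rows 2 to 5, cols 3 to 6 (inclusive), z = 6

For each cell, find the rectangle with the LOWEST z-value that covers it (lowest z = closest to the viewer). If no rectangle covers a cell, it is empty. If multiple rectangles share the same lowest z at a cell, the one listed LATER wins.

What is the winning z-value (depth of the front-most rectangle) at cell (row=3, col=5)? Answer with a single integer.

Check cell (3,5):
  A: rows 2-4 cols 5-6 z=5 -> covers; best now A (z=5)
  B: rows 2-3 cols 4-6 z=3 -> covers; best now B (z=3)
  C: rows 6-7 cols 3-5 -> outside (row miss)
  D: rows 4-5 cols 5-6 -> outside (row miss)
  E: rows 2-5 cols 3-6 z=6 -> covers; best now B (z=3)
Winner: B at z=3

Answer: 3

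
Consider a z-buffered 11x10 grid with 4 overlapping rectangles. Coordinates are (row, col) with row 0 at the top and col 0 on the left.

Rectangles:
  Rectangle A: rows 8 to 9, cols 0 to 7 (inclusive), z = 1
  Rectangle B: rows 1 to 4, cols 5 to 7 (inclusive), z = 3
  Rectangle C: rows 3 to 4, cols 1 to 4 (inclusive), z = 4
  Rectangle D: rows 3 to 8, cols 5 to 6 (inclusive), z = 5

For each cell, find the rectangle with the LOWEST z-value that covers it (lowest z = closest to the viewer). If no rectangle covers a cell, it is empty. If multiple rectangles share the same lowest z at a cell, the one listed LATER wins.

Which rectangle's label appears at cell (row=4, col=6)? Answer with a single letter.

Answer: B

Derivation:
Check cell (4,6):
  A: rows 8-9 cols 0-7 -> outside (row miss)
  B: rows 1-4 cols 5-7 z=3 -> covers; best now B (z=3)
  C: rows 3-4 cols 1-4 -> outside (col miss)
  D: rows 3-8 cols 5-6 z=5 -> covers; best now B (z=3)
Winner: B at z=3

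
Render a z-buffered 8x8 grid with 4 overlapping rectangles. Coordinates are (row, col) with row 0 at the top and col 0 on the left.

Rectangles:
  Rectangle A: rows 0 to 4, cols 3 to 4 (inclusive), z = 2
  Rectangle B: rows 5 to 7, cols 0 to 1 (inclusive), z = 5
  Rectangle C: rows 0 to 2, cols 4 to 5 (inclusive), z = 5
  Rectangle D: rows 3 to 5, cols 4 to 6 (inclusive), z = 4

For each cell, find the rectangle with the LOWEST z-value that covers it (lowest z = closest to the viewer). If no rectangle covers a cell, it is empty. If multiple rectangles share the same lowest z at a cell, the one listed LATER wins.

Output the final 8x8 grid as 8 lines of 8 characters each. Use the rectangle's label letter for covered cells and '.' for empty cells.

...AAC..
...AAC..
...AAC..
...AADD.
...AADD.
BB..DDD.
BB......
BB......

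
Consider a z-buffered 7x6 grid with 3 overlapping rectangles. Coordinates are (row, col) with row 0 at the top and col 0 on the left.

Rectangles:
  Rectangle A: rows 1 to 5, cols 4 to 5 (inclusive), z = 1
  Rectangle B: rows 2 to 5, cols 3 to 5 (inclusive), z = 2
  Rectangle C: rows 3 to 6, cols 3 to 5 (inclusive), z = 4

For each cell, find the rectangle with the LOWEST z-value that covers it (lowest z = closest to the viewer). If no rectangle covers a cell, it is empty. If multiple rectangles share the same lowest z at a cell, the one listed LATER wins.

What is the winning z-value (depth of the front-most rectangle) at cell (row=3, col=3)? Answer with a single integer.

Check cell (3,3):
  A: rows 1-5 cols 4-5 -> outside (col miss)
  B: rows 2-5 cols 3-5 z=2 -> covers; best now B (z=2)
  C: rows 3-6 cols 3-5 z=4 -> covers; best now B (z=2)
Winner: B at z=2

Answer: 2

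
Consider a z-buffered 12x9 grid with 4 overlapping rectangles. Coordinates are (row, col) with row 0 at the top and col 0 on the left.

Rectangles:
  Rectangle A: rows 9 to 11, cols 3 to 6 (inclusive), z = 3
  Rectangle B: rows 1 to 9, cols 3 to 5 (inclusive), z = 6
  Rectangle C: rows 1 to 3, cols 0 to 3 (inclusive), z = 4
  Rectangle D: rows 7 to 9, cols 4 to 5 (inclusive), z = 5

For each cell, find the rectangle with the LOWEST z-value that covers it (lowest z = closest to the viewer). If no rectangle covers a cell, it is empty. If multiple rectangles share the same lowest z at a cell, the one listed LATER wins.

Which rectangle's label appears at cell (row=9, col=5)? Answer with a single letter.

Check cell (9,5):
  A: rows 9-11 cols 3-6 z=3 -> covers; best now A (z=3)
  B: rows 1-9 cols 3-5 z=6 -> covers; best now A (z=3)
  C: rows 1-3 cols 0-3 -> outside (row miss)
  D: rows 7-9 cols 4-5 z=5 -> covers; best now A (z=3)
Winner: A at z=3

Answer: A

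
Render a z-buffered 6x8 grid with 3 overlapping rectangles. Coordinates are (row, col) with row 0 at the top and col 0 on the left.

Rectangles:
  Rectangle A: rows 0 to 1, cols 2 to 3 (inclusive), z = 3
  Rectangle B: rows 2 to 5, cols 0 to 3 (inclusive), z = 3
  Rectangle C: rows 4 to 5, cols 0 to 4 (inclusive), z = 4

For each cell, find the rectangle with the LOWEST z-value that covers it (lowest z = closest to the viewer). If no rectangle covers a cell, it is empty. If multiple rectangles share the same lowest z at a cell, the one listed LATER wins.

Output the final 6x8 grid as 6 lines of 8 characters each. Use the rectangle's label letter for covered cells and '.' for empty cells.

..AA....
..AA....
BBBB....
BBBB....
BBBBC...
BBBBC...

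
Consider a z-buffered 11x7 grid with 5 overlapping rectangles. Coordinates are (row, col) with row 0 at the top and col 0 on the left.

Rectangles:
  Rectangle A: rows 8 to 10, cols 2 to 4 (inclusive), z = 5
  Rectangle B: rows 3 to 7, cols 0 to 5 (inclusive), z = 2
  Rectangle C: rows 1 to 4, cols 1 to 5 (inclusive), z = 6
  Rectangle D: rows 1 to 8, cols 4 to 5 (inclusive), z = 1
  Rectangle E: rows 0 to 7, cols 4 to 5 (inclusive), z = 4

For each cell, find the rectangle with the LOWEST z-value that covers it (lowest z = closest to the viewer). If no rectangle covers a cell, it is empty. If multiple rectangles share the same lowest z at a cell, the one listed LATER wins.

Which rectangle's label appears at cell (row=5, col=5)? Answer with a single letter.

Answer: D

Derivation:
Check cell (5,5):
  A: rows 8-10 cols 2-4 -> outside (row miss)
  B: rows 3-7 cols 0-5 z=2 -> covers; best now B (z=2)
  C: rows 1-4 cols 1-5 -> outside (row miss)
  D: rows 1-8 cols 4-5 z=1 -> covers; best now D (z=1)
  E: rows 0-7 cols 4-5 z=4 -> covers; best now D (z=1)
Winner: D at z=1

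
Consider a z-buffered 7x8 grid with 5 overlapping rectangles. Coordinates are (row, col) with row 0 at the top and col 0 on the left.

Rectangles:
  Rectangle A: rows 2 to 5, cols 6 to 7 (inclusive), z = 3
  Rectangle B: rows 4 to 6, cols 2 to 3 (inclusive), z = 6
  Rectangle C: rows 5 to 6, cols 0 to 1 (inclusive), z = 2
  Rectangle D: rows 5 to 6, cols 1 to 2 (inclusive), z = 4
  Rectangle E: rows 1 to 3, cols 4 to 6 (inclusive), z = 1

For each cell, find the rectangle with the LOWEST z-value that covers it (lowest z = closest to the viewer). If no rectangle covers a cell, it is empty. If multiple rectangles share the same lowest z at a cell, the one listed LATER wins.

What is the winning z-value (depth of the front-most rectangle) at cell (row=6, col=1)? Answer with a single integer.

Answer: 2

Derivation:
Check cell (6,1):
  A: rows 2-5 cols 6-7 -> outside (row miss)
  B: rows 4-6 cols 2-3 -> outside (col miss)
  C: rows 5-6 cols 0-1 z=2 -> covers; best now C (z=2)
  D: rows 5-6 cols 1-2 z=4 -> covers; best now C (z=2)
  E: rows 1-3 cols 4-6 -> outside (row miss)
Winner: C at z=2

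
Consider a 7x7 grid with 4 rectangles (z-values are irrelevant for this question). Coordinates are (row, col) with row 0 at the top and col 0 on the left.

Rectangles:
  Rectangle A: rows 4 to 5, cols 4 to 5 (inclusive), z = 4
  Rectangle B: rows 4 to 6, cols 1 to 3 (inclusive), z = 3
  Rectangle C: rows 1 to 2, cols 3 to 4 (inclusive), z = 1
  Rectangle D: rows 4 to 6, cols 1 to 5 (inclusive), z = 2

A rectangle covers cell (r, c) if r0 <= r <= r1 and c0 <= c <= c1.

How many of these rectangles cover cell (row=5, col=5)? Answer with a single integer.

Answer: 2

Derivation:
Check cell (5,5):
  A: rows 4-5 cols 4-5 -> covers
  B: rows 4-6 cols 1-3 -> outside (col miss)
  C: rows 1-2 cols 3-4 -> outside (row miss)
  D: rows 4-6 cols 1-5 -> covers
Count covering = 2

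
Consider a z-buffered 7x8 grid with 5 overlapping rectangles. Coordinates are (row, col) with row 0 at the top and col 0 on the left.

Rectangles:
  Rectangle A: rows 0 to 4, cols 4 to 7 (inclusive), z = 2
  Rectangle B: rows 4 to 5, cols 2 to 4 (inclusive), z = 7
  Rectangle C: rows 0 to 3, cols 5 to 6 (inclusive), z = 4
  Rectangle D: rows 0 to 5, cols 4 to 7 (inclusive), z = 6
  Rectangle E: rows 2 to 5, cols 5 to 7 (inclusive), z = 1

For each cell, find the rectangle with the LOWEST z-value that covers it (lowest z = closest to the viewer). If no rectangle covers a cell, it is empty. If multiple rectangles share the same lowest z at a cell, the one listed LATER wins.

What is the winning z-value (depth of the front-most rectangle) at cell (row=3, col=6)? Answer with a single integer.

Answer: 1

Derivation:
Check cell (3,6):
  A: rows 0-4 cols 4-7 z=2 -> covers; best now A (z=2)
  B: rows 4-5 cols 2-4 -> outside (row miss)
  C: rows 0-3 cols 5-6 z=4 -> covers; best now A (z=2)
  D: rows 0-5 cols 4-7 z=6 -> covers; best now A (z=2)
  E: rows 2-5 cols 5-7 z=1 -> covers; best now E (z=1)
Winner: E at z=1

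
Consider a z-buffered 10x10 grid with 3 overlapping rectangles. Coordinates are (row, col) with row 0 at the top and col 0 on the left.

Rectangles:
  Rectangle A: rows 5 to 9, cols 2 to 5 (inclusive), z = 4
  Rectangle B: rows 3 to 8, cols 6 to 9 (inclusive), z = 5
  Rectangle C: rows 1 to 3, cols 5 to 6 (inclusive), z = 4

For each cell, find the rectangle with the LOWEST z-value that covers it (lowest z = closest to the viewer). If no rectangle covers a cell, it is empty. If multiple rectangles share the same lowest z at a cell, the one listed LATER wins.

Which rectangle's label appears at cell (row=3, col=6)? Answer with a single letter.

Check cell (3,6):
  A: rows 5-9 cols 2-5 -> outside (row miss)
  B: rows 3-8 cols 6-9 z=5 -> covers; best now B (z=5)
  C: rows 1-3 cols 5-6 z=4 -> covers; best now C (z=4)
Winner: C at z=4

Answer: C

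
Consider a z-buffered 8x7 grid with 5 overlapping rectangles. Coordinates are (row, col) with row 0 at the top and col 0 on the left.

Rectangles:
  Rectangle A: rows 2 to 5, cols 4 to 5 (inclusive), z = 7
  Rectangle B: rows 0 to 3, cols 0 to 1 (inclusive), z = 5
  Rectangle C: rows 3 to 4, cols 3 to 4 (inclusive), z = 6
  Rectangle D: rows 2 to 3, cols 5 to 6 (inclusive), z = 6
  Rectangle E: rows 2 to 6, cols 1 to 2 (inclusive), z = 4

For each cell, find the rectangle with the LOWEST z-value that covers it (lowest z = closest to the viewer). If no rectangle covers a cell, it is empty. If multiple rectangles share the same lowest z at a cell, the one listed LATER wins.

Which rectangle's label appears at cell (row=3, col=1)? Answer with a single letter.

Check cell (3,1):
  A: rows 2-5 cols 4-5 -> outside (col miss)
  B: rows 0-3 cols 0-1 z=5 -> covers; best now B (z=5)
  C: rows 3-4 cols 3-4 -> outside (col miss)
  D: rows 2-3 cols 5-6 -> outside (col miss)
  E: rows 2-6 cols 1-2 z=4 -> covers; best now E (z=4)
Winner: E at z=4

Answer: E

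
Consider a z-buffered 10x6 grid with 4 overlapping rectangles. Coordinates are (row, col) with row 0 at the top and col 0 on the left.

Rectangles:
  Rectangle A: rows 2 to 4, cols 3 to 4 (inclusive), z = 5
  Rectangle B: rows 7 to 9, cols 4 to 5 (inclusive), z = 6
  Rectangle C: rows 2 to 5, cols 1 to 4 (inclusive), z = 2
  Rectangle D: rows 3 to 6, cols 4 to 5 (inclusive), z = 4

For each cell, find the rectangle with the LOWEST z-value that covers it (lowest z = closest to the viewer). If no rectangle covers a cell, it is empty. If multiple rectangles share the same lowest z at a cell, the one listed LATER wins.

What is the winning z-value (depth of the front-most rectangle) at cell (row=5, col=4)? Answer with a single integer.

Answer: 2

Derivation:
Check cell (5,4):
  A: rows 2-4 cols 3-4 -> outside (row miss)
  B: rows 7-9 cols 4-5 -> outside (row miss)
  C: rows 2-5 cols 1-4 z=2 -> covers; best now C (z=2)
  D: rows 3-6 cols 4-5 z=4 -> covers; best now C (z=2)
Winner: C at z=2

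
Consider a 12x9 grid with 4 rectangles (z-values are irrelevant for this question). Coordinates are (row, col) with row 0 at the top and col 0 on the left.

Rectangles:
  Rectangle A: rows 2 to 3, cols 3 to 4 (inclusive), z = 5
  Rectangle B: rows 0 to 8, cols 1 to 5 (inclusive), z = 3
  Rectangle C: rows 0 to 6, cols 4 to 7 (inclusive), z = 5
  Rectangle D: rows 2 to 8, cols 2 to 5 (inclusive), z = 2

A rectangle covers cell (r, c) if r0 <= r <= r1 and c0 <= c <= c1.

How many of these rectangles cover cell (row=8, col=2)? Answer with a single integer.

Check cell (8,2):
  A: rows 2-3 cols 3-4 -> outside (row miss)
  B: rows 0-8 cols 1-5 -> covers
  C: rows 0-6 cols 4-7 -> outside (row miss)
  D: rows 2-8 cols 2-5 -> covers
Count covering = 2

Answer: 2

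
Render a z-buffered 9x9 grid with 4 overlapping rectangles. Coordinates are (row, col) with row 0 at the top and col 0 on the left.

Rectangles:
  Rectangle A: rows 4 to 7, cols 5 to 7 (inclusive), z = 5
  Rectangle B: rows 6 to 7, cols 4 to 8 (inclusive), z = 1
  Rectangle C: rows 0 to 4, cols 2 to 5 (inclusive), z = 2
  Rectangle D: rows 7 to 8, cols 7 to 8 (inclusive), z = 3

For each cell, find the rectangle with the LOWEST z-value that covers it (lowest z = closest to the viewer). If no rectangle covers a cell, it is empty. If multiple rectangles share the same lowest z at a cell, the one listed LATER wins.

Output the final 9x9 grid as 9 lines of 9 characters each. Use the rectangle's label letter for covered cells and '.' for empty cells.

..CCCC...
..CCCC...
..CCCC...
..CCCC...
..CCCCAA.
.....AAA.
....BBBBB
....BBBBB
.......DD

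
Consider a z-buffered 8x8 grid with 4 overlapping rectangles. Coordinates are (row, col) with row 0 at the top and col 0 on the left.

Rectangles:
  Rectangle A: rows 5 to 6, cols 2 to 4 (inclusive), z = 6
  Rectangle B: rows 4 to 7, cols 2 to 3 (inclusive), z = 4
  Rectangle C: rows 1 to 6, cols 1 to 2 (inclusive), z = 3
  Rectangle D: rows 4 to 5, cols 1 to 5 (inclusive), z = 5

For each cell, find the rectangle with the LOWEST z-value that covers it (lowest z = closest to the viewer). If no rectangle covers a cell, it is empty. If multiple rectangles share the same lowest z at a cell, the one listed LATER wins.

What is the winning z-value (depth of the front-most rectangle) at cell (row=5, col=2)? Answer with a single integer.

Answer: 3

Derivation:
Check cell (5,2):
  A: rows 5-6 cols 2-4 z=6 -> covers; best now A (z=6)
  B: rows 4-7 cols 2-3 z=4 -> covers; best now B (z=4)
  C: rows 1-6 cols 1-2 z=3 -> covers; best now C (z=3)
  D: rows 4-5 cols 1-5 z=5 -> covers; best now C (z=3)
Winner: C at z=3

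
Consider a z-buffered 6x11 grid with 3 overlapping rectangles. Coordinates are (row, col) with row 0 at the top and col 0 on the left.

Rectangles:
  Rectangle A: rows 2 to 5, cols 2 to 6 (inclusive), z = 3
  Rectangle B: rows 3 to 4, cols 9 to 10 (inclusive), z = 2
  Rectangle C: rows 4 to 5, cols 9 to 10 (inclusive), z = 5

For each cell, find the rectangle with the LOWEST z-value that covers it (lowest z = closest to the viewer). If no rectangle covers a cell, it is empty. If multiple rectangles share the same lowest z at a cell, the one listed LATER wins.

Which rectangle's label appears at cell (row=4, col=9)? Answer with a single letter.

Check cell (4,9):
  A: rows 2-5 cols 2-6 -> outside (col miss)
  B: rows 3-4 cols 9-10 z=2 -> covers; best now B (z=2)
  C: rows 4-5 cols 9-10 z=5 -> covers; best now B (z=2)
Winner: B at z=2

Answer: B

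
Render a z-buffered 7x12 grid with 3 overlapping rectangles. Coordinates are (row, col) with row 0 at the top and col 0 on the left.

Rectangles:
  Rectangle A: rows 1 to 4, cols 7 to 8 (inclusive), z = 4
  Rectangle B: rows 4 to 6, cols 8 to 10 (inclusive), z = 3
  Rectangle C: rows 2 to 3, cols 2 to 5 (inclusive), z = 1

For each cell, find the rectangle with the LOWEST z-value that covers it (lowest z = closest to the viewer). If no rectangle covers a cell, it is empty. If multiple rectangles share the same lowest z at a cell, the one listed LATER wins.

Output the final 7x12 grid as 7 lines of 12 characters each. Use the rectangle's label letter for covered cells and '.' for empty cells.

............
.......AA...
..CCCC.AA...
..CCCC.AA...
.......ABBB.
........BBB.
........BBB.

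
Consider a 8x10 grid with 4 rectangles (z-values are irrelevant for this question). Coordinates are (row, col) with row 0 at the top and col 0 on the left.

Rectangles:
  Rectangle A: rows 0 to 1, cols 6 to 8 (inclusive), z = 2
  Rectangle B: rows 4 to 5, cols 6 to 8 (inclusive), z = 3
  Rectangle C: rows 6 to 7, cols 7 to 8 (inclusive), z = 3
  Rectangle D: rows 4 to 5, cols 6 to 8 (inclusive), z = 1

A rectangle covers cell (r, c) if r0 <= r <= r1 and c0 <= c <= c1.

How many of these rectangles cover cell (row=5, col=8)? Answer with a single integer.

Check cell (5,8):
  A: rows 0-1 cols 6-8 -> outside (row miss)
  B: rows 4-5 cols 6-8 -> covers
  C: rows 6-7 cols 7-8 -> outside (row miss)
  D: rows 4-5 cols 6-8 -> covers
Count covering = 2

Answer: 2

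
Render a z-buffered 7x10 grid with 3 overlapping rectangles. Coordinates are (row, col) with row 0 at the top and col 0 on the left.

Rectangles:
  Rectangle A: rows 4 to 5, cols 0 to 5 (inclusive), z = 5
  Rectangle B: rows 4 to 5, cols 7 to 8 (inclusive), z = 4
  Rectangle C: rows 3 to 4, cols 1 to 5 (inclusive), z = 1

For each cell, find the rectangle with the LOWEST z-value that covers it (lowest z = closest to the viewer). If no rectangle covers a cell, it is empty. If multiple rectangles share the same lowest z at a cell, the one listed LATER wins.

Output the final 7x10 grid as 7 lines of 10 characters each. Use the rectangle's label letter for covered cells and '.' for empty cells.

..........
..........
..........
.CCCCC....
ACCCCC.BB.
AAAAAA.BB.
..........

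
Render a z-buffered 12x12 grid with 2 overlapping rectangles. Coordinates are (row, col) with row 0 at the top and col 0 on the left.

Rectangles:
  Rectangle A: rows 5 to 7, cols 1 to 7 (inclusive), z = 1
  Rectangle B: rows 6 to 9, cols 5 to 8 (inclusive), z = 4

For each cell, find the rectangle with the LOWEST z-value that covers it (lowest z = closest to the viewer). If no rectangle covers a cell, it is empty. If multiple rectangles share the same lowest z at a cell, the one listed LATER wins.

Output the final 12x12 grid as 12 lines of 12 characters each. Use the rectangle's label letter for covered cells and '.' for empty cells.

............
............
............
............
............
.AAAAAAA....
.AAAAAAAB...
.AAAAAAAB...
.....BBBB...
.....BBBB...
............
............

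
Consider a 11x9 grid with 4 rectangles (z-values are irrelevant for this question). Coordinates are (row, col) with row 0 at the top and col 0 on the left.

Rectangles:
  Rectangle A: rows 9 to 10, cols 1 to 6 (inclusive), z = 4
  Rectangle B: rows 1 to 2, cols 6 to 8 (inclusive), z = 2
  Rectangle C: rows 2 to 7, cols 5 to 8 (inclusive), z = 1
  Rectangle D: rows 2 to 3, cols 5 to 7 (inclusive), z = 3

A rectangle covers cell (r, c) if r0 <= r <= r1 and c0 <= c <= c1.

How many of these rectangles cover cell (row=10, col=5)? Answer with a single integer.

Check cell (10,5):
  A: rows 9-10 cols 1-6 -> covers
  B: rows 1-2 cols 6-8 -> outside (row miss)
  C: rows 2-7 cols 5-8 -> outside (row miss)
  D: rows 2-3 cols 5-7 -> outside (row miss)
Count covering = 1

Answer: 1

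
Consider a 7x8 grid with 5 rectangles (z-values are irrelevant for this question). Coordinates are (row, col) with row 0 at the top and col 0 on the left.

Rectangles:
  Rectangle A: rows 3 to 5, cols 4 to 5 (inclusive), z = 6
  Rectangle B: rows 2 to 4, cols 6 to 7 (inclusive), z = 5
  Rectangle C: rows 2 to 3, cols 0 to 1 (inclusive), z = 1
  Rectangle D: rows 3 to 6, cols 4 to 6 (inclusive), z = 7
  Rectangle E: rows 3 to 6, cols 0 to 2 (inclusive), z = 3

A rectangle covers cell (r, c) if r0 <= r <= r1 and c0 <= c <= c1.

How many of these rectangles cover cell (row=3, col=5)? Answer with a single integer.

Check cell (3,5):
  A: rows 3-5 cols 4-5 -> covers
  B: rows 2-4 cols 6-7 -> outside (col miss)
  C: rows 2-3 cols 0-1 -> outside (col miss)
  D: rows 3-6 cols 4-6 -> covers
  E: rows 3-6 cols 0-2 -> outside (col miss)
Count covering = 2

Answer: 2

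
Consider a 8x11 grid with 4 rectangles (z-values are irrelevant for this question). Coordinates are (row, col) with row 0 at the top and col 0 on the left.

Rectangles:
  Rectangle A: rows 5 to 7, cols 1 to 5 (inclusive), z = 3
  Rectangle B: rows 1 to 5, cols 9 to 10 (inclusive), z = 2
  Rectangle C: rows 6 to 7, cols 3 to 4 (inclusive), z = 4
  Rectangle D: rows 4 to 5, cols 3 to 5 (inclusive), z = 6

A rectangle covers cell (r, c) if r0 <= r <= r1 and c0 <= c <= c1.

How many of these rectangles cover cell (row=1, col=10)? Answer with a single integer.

Answer: 1

Derivation:
Check cell (1,10):
  A: rows 5-7 cols 1-5 -> outside (row miss)
  B: rows 1-5 cols 9-10 -> covers
  C: rows 6-7 cols 3-4 -> outside (row miss)
  D: rows 4-5 cols 3-5 -> outside (row miss)
Count covering = 1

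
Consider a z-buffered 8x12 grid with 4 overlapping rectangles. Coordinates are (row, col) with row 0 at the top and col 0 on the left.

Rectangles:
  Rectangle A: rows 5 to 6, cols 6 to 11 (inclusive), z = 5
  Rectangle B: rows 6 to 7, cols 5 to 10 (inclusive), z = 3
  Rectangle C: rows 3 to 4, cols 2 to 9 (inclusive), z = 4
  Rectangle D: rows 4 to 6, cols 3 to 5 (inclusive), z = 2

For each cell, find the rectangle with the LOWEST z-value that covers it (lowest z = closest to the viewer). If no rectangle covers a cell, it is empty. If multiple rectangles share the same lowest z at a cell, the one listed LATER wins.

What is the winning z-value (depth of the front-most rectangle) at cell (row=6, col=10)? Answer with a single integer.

Answer: 3

Derivation:
Check cell (6,10):
  A: rows 5-6 cols 6-11 z=5 -> covers; best now A (z=5)
  B: rows 6-7 cols 5-10 z=3 -> covers; best now B (z=3)
  C: rows 3-4 cols 2-9 -> outside (row miss)
  D: rows 4-6 cols 3-5 -> outside (col miss)
Winner: B at z=3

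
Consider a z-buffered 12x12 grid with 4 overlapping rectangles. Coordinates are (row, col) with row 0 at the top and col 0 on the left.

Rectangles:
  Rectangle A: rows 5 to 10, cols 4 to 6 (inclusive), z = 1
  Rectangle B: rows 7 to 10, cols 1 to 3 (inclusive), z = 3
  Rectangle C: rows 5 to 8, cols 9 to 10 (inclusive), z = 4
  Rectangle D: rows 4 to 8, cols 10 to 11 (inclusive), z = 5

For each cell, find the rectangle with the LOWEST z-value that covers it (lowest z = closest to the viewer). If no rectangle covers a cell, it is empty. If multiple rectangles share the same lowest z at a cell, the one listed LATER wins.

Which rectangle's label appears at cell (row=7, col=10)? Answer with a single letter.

Answer: C

Derivation:
Check cell (7,10):
  A: rows 5-10 cols 4-6 -> outside (col miss)
  B: rows 7-10 cols 1-3 -> outside (col miss)
  C: rows 5-8 cols 9-10 z=4 -> covers; best now C (z=4)
  D: rows 4-8 cols 10-11 z=5 -> covers; best now C (z=4)
Winner: C at z=4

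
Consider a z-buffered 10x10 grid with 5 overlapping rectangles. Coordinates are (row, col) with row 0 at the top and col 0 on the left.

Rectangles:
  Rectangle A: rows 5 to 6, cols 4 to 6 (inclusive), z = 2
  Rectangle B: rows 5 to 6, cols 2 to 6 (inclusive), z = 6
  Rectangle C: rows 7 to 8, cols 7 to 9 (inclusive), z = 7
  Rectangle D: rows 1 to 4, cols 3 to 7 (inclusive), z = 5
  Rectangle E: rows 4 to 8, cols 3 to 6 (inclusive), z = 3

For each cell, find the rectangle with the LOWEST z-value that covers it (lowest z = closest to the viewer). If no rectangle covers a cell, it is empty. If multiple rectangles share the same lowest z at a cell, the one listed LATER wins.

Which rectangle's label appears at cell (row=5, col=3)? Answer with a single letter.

Answer: E

Derivation:
Check cell (5,3):
  A: rows 5-6 cols 4-6 -> outside (col miss)
  B: rows 5-6 cols 2-6 z=6 -> covers; best now B (z=6)
  C: rows 7-8 cols 7-9 -> outside (row miss)
  D: rows 1-4 cols 3-7 -> outside (row miss)
  E: rows 4-8 cols 3-6 z=3 -> covers; best now E (z=3)
Winner: E at z=3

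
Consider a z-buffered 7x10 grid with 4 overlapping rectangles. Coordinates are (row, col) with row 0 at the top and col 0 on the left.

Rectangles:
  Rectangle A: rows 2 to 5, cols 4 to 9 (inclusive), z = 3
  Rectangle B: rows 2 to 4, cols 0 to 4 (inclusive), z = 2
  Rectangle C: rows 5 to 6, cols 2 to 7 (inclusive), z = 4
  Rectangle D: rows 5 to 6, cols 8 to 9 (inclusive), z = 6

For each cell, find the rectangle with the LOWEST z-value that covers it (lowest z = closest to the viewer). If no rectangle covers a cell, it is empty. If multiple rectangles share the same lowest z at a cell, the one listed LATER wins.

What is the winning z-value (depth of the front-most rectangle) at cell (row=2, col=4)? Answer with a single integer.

Check cell (2,4):
  A: rows 2-5 cols 4-9 z=3 -> covers; best now A (z=3)
  B: rows 2-4 cols 0-4 z=2 -> covers; best now B (z=2)
  C: rows 5-6 cols 2-7 -> outside (row miss)
  D: rows 5-6 cols 8-9 -> outside (row miss)
Winner: B at z=2

Answer: 2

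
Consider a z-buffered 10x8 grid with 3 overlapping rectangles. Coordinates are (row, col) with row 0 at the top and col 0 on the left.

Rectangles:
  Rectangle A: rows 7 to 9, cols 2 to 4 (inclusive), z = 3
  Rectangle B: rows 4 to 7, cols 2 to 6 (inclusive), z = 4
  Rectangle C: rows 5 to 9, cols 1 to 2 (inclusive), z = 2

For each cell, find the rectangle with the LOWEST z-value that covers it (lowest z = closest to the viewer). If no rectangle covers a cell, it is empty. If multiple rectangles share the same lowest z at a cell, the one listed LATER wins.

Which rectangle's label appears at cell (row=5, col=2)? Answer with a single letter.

Check cell (5,2):
  A: rows 7-9 cols 2-4 -> outside (row miss)
  B: rows 4-7 cols 2-6 z=4 -> covers; best now B (z=4)
  C: rows 5-9 cols 1-2 z=2 -> covers; best now C (z=2)
Winner: C at z=2

Answer: C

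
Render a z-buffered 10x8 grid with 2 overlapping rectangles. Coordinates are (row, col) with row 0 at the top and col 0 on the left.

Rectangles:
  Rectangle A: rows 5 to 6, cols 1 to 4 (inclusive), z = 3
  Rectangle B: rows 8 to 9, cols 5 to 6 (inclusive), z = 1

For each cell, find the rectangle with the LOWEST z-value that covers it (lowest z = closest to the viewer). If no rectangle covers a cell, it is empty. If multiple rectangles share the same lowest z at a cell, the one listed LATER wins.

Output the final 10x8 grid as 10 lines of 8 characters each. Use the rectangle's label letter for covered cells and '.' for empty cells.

........
........
........
........
........
.AAAA...
.AAAA...
........
.....BB.
.....BB.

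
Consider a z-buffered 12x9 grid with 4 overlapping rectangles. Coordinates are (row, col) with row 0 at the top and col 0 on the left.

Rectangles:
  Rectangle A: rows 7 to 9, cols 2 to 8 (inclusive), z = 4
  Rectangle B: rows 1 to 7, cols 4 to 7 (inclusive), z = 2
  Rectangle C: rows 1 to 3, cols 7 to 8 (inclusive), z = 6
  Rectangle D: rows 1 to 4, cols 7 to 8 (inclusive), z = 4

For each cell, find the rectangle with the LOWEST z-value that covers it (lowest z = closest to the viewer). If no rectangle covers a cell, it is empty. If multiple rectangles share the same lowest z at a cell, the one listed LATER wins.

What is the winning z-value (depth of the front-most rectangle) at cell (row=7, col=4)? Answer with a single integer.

Check cell (7,4):
  A: rows 7-9 cols 2-8 z=4 -> covers; best now A (z=4)
  B: rows 1-7 cols 4-7 z=2 -> covers; best now B (z=2)
  C: rows 1-3 cols 7-8 -> outside (row miss)
  D: rows 1-4 cols 7-8 -> outside (row miss)
Winner: B at z=2

Answer: 2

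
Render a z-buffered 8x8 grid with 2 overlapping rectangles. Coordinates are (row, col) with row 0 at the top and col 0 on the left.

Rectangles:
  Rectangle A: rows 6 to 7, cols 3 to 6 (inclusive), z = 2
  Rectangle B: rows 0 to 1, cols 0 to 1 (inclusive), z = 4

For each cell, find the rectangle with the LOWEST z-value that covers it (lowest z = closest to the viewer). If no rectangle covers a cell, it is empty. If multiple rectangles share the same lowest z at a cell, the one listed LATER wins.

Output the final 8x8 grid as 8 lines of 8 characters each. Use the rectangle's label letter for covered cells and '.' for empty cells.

BB......
BB......
........
........
........
........
...AAAA.
...AAAA.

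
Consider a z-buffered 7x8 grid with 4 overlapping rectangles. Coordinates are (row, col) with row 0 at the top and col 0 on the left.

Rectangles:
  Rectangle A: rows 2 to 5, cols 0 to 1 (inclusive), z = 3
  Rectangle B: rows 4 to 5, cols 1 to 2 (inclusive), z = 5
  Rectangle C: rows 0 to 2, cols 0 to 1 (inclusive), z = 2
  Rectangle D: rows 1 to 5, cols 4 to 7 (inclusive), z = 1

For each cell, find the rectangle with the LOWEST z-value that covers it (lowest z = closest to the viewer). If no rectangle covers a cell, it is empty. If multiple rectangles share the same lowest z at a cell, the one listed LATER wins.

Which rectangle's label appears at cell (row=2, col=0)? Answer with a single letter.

Check cell (2,0):
  A: rows 2-5 cols 0-1 z=3 -> covers; best now A (z=3)
  B: rows 4-5 cols 1-2 -> outside (row miss)
  C: rows 0-2 cols 0-1 z=2 -> covers; best now C (z=2)
  D: rows 1-5 cols 4-7 -> outside (col miss)
Winner: C at z=2

Answer: C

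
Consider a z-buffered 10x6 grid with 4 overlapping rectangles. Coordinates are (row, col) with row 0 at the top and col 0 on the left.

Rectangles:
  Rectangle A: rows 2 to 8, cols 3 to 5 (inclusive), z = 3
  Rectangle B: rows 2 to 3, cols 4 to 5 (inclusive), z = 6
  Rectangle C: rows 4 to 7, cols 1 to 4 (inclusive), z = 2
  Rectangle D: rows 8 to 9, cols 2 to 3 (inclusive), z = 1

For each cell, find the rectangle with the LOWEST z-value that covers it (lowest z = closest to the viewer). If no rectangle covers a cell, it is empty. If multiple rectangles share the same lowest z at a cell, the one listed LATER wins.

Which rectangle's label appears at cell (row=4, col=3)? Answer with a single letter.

Answer: C

Derivation:
Check cell (4,3):
  A: rows 2-8 cols 3-5 z=3 -> covers; best now A (z=3)
  B: rows 2-3 cols 4-5 -> outside (row miss)
  C: rows 4-7 cols 1-4 z=2 -> covers; best now C (z=2)
  D: rows 8-9 cols 2-3 -> outside (row miss)
Winner: C at z=2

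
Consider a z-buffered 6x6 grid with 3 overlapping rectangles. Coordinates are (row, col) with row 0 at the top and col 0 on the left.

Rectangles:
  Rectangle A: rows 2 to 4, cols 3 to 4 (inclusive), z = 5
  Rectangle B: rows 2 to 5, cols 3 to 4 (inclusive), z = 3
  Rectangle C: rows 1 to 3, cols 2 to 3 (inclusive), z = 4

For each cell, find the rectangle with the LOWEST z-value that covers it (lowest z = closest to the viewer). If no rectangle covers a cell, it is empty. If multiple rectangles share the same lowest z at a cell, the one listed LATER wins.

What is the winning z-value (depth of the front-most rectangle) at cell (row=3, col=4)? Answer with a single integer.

Check cell (3,4):
  A: rows 2-4 cols 3-4 z=5 -> covers; best now A (z=5)
  B: rows 2-5 cols 3-4 z=3 -> covers; best now B (z=3)
  C: rows 1-3 cols 2-3 -> outside (col miss)
Winner: B at z=3

Answer: 3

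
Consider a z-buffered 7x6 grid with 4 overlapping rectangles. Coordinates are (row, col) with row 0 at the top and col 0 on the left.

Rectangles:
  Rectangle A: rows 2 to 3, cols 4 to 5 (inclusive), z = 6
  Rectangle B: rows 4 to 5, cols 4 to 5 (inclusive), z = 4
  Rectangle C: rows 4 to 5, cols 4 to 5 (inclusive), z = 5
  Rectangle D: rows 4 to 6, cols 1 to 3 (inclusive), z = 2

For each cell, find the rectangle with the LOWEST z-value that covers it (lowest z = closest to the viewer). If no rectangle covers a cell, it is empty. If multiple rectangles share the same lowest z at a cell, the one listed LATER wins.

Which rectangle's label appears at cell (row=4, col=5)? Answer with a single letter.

Check cell (4,5):
  A: rows 2-3 cols 4-5 -> outside (row miss)
  B: rows 4-5 cols 4-5 z=4 -> covers; best now B (z=4)
  C: rows 4-5 cols 4-5 z=5 -> covers; best now B (z=4)
  D: rows 4-6 cols 1-3 -> outside (col miss)
Winner: B at z=4

Answer: B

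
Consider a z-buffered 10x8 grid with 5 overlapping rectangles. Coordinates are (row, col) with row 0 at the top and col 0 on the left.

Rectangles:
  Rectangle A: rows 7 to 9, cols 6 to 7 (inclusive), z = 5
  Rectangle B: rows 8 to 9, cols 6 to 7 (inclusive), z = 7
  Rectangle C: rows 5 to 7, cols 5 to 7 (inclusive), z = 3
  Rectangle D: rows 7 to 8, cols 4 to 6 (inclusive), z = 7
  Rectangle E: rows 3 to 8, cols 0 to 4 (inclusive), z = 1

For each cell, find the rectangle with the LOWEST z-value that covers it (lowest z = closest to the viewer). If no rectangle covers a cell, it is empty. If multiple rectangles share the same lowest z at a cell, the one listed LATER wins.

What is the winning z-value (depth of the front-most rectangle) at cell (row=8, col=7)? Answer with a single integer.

Answer: 5

Derivation:
Check cell (8,7):
  A: rows 7-9 cols 6-7 z=5 -> covers; best now A (z=5)
  B: rows 8-9 cols 6-7 z=7 -> covers; best now A (z=5)
  C: rows 5-7 cols 5-7 -> outside (row miss)
  D: rows 7-8 cols 4-6 -> outside (col miss)
  E: rows 3-8 cols 0-4 -> outside (col miss)
Winner: A at z=5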